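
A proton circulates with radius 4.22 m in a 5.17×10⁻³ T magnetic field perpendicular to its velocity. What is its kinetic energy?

KE ≈ 3.65×10⁻¹⁵ J

v = |q|Br/m, then KE = ½mv² = (qBr)²/(2m).
v = (1.602×10⁻¹⁹)(5.17×10⁻³)(4.22)/1.673×10⁻²⁷ ≈ 2.089×10⁶ m/s.
KE = ½(1.673×10⁻²⁷)(2.089×10⁶)² ≈ 3.65×10⁻¹⁵ J.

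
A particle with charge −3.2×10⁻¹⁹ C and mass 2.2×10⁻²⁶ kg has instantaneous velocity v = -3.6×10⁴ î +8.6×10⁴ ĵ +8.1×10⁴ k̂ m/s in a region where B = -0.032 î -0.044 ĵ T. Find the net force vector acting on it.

F ≈ (-1.14×10⁻¹⁵, 8.29×10⁻¹⁶, -1.39×10⁻¹⁵) N

v×B = (3560, -2590, 4340) N/C.
F = q v×B = (−3.2×10⁻¹⁹ C)·(3560, -2590, 4340) = (-1.14×10⁻¹⁵, 8.29×10⁻¹⁶, -1.39×10⁻¹⁵) N.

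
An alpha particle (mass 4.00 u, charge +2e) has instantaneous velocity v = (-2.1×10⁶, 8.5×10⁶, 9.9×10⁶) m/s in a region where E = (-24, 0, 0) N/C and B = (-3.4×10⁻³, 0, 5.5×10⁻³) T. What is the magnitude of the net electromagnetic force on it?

|F| ≈ 1.90×10⁻¹⁴ N

v×B = (4.68×10⁴, -2.21×10⁴, 2.89×10⁴) N/C.
E + v×B = (4.67×10⁴, -2.21×10⁴, 2.89×10⁴) N/C.
F = q(E + v×B) = (3.204×10⁻¹⁹ C)·(4.67×10⁴, -2.21×10⁴, 2.89×10⁴) = (1.50×10⁻¹⁴, -7.08×10⁻¹⁵, 9.26×10⁻¹⁵) N.
|F| = 1.90×10⁻¹⁴ N.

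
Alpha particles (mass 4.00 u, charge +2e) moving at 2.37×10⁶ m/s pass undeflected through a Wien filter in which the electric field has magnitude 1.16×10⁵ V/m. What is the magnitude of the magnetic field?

B = 0.0489 T

Balance of forces in the selector: qE = qvB ⇒ B = E/v.
B = 1.16×10⁵/2.37×10⁶ = 0.0489 T.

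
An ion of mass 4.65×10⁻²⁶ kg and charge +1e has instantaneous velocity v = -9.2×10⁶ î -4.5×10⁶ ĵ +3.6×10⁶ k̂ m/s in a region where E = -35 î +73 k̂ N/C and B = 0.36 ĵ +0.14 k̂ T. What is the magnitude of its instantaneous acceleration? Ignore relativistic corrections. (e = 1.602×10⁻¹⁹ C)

|a| ≈ 1.39×10¹³ m/s²

v×B = (-1.93×10⁶, 1.29×10⁶, -3.31×10⁶) N/C.
E + v×B = (-1.93×10⁶, 1.29×10⁶, -3.31×10⁶) N/C.
F = q(E + v×B) = (1.602×10⁻¹⁹ C)·(-1.93×10⁶, 1.29×10⁶, -3.31×10⁶) = (-3.09×10⁻¹³, 2.06×10⁻¹³, -5.31×10⁻¹³) N.
|a| = |F|/m = 6.475×10⁻¹³/4.65×10⁻²⁶ ≈ 1.39×10¹³ m/s².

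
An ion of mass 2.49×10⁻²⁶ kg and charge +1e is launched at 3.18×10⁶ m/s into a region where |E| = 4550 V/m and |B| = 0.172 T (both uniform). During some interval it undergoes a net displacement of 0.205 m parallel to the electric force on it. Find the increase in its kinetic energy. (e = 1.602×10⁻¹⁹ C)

ΔKE ≈ 1.49×10⁻¹⁶ J

The magnetic force is always ⟂ v and does no work; only the electric force changes KE.
ΔKE = F_E · d = |q|E d = (1.602×10⁻¹⁹)(4550)(0.205) ≈ 1.49×10⁻¹⁶ J.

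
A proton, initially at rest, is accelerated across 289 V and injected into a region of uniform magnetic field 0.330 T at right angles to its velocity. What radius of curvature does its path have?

Acceleration: |q|V = ½mv² ⇒ v = √(2|q|V/m) = √(2·1.602×10⁻¹⁹·289/1.673×10⁻²⁷) ≈ 2.353×10⁵ m/s.
In the field: r = mv/(|q|B) = (1.673×10⁻²⁷)(2.353×10⁵)/((1.602×10⁻¹⁹)(0.330)) ≈ 7.45×10⁻³ m.

r ≈ 7.45×10⁻³ m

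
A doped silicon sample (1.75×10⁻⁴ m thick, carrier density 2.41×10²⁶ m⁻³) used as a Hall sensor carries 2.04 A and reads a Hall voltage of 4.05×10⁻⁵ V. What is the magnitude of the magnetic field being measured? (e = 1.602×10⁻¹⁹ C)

B ≈ 0.134 T

From V_H = IB/(n e t), B = V_H n e t / I.
B = (4.05×10⁻⁵)(2.41×10²⁶)(1.602×10⁻¹⁹)(1.75×10⁻⁴)/2.04 ≈ 0.134 T.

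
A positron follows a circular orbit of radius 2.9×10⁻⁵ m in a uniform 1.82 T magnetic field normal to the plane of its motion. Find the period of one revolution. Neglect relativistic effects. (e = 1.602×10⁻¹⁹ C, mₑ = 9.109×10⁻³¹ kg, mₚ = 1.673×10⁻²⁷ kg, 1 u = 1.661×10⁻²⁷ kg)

T ≈ 1.96×10⁻¹¹ s

The cyclotron period depends only on m, q, B: T = 2πm/(|q|B).
T = 2π(9.109×10⁻³¹)/((1.602×10⁻¹⁹)(1.82)) ≈ 1.96×10⁻¹¹ s.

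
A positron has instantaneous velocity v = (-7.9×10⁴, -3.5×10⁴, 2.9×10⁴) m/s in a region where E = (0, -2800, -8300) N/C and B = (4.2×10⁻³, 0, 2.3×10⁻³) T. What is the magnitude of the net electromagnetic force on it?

v×B = (-80.5, 304, 147) N/C.
E + v×B = (-80.5, -2500, -8150) N/C.
F = q(E + v×B) = (1.602×10⁻¹⁹ C)·(-80.5, -2500, -8150) = (-1.29×10⁻¹⁷, -4.00×10⁻¹⁶, -1.31×10⁻¹⁵) N.
|F| = 1.37×10⁻¹⁵ N.

|F| ≈ 1.37×10⁻¹⁵ N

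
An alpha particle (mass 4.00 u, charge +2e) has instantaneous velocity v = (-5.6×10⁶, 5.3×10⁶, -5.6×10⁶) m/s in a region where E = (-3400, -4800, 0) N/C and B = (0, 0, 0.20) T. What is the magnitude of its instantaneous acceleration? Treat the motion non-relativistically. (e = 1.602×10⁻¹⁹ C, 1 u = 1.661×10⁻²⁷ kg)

v×B = (1.06×10⁶, 1.12×10⁶, 0) N/C.
E + v×B = (1.06×10⁶, 1.12×10⁶, 0) N/C.
F = q(E + v×B) = (3.204×10⁻¹⁹ C)·(1.06×10⁶, 1.12×10⁶, 0) = (3.39×10⁻¹³, 3.57×10⁻¹³, 0) N.
|a| = |F|/m = 4.922×10⁻¹³/6.644×10⁻²⁷ ≈ 7.41×10¹³ m/s².

|a| ≈ 7.41×10¹³ m/s²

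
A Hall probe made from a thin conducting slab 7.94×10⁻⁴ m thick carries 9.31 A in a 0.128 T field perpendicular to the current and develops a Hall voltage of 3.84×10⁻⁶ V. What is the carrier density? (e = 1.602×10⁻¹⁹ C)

From V_H = IB/(n e t), n = IB/(V_H e t).
n = (9.31)(0.128)/((3.84×10⁻⁶)(1.602×10⁻¹⁹)(7.94×10⁻⁴)) ≈ 2.44×10²⁷ m⁻³.

n ≈ 2.44×10²⁷ m⁻³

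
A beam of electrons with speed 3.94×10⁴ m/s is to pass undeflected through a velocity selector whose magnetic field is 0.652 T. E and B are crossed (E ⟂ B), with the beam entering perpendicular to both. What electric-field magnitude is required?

E = 2.57×10⁴ V/m

For straight-line motion qE = qvB, so E = vB.
E = 3.94×10⁴ × 0.652 = 2.57×10⁴ V/m.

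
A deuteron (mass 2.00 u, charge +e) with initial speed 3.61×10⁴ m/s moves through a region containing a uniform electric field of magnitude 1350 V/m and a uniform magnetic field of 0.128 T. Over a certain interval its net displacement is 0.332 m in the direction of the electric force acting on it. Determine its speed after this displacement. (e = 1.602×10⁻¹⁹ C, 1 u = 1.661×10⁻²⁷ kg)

B does no work; ΔKE = |q|E d.
½mv_f² = ½mv₀² + |q|Ed = ½(3.322×10⁻²⁷)(3.61×10⁴)² + (1.602×10⁻¹⁹)(1350)(0.332) ≈ 2.165×10⁻¹⁸ J + 7.180×10⁻¹⁷ J ≈ 7.397×10⁻¹⁷ J.
v_f = √(2·7.397×10⁻¹⁷/3.322×10⁻²⁷) ≈ 2.11×10⁵ m/s.

v_f ≈ 2.11×10⁵ m/s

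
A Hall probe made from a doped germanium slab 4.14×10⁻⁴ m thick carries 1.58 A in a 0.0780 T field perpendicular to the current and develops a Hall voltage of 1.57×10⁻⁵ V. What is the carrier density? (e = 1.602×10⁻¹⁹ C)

From V_H = IB/(n e t), n = IB/(V_H e t).
n = (1.58)(0.0780)/((1.57×10⁻⁵)(1.602×10⁻¹⁹)(4.14×10⁻⁴)) ≈ 1.18×10²⁶ m⁻³.

n ≈ 1.18×10²⁶ m⁻³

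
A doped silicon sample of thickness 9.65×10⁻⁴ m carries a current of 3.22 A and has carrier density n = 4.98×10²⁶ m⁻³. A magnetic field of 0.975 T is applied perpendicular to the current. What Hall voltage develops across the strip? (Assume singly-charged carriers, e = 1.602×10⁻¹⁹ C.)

V_H = IB/(n e t).
V_H = (3.22)(0.975)/((4.98×10²⁶)(1.602×10⁻¹⁹)(9.65×10⁻⁴)) ≈ 4.08×10⁻⁵ V.

V_H ≈ 4.08×10⁻⁵ V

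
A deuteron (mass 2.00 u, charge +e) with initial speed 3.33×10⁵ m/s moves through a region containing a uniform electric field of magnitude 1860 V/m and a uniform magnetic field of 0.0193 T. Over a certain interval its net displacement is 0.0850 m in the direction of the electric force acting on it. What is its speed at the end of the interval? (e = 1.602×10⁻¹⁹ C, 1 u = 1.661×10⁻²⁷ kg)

B does no work; ΔKE = |q|E d.
½mv_f² = ½mv₀² + |q|Ed = ½(3.322×10⁻²⁷)(3.33×10⁵)² + (1.602×10⁻¹⁹)(1860)(0.0850) ≈ 1.842×10⁻¹⁶ J + 2.533×10⁻¹⁷ J ≈ 2.095×10⁻¹⁶ J.
v_f = √(2·2.095×10⁻¹⁶/3.322×10⁻²⁷) ≈ 3.55×10⁵ m/s.

v_f ≈ 3.55×10⁵ m/s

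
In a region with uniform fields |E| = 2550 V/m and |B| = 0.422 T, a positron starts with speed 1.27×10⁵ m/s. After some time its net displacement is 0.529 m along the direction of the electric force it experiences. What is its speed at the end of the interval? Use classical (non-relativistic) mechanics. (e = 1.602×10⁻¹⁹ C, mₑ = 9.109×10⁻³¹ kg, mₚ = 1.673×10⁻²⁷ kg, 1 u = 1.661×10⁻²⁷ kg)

v_f ≈ 2.18×10⁷ m/s

B does no work; ΔKE = |q|E d.
½mv_f² = ½mv₀² + |q|Ed = ½(9.109×10⁻³¹)(1.27×10⁵)² + (1.602×10⁻¹⁹)(2550)(0.529) ≈ 7.346×10⁻²¹ J + 2.161×10⁻¹⁶ J ≈ 2.161×10⁻¹⁶ J.
v_f = √(2·2.161×10⁻¹⁶/9.109×10⁻³¹) ≈ 2.18×10⁷ m/s.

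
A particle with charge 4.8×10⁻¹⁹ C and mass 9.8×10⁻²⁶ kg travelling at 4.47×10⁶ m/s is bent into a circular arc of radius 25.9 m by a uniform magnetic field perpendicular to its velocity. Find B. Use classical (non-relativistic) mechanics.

From |q|vB = mv²/r, B = mv/(|q|r).
B = (9.8×10⁻²⁶)(4.47×10⁶)/((4.8×10⁻¹⁹)(25.9)) ≈ 0.0352 T.

B ≈ 0.0352 T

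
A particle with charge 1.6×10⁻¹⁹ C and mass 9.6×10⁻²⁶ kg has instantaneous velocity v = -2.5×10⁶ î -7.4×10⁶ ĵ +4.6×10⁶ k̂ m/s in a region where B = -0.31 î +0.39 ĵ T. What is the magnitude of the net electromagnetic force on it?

|F| ≈ 6.39×10⁻¹³ N

v×B = (-1.79×10⁶, -1.43×10⁶, -3.27×10⁶) N/C.
F = q v×B = (1.6×10⁻¹⁹ C)·(-1.79×10⁶, -1.43×10⁶, -3.27×10⁶) = (-2.87×10⁻¹³, -2.28×10⁻¹³, -5.23×10⁻¹³) N.
|F| = 6.39×10⁻¹³ N.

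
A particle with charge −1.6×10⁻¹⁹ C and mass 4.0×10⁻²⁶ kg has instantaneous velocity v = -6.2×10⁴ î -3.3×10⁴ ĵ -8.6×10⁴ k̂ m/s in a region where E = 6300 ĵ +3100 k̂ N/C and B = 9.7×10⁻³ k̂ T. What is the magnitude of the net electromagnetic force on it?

v×B = (-320, 601, 0) N/C.
E + v×B = (-320, 6900, 3100) N/C.
F = q(E + v×B) = (−1.6×10⁻¹⁹ C)·(-320, 6900, 3100) = (5.12×10⁻¹⁷, -1.10×10⁻¹⁵, -4.96×10⁻¹⁶) N.
|F| = 1.21×10⁻¹⁵ N.

|F| ≈ 1.21×10⁻¹⁵ N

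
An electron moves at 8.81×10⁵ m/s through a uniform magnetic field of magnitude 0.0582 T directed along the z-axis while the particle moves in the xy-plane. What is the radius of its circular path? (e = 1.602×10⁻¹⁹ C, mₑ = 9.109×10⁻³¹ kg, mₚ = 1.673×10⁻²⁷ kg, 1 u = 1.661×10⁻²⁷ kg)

The magnetic force provides the centripetal force: |q|vB = mv²/r.
r = mv/(|q|B) = (9.109×10⁻³¹)(8.81×10⁵)/((1.602×10⁻¹⁹)(0.0582)) ≈ 8.61×10⁻⁵ m.

r ≈ 8.61×10⁻⁵ m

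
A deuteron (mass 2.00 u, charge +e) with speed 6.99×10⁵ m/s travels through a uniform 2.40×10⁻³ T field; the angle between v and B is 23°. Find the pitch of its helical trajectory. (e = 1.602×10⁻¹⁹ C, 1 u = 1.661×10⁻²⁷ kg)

p ≈ 34.9 m

v∥ = v cosθ = 6.99×10⁵·cos23° ≈ 6.434×10⁵ m/s.
T = 2πm/(|q|B) = 2π(3.322×10⁻²⁷)/((1.602×10⁻¹⁹)(2.40×10⁻³)) ≈ 5.429×10⁻⁵ s.
pitch = v∥ T = (6.434×10⁵)(5.429×10⁻⁵) ≈ 34.9 m.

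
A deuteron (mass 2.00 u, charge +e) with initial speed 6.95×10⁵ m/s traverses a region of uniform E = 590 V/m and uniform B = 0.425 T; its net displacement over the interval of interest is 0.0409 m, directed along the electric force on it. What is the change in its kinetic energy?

The magnetic force is always ⟂ v and does no work; only the electric force changes KE.
ΔKE = F_E · d = |q|E d = (1.602×10⁻¹⁹)(590)(0.0409) ≈ 3.87×10⁻¹⁸ J.

ΔKE ≈ 3.87×10⁻¹⁸ J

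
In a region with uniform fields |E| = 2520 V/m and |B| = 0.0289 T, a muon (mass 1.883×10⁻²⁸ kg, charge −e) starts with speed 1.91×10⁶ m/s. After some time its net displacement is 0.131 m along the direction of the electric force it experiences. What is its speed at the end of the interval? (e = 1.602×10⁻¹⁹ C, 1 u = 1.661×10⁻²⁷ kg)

B does no work; ΔKE = |q|E d.
½mv_f² = ½mv₀² + |q|Ed = ½(1.883×10⁻²⁸)(1.91×10⁶)² + (1.602×10⁻¹⁹)(2520)(0.131) ≈ 3.435×10⁻¹⁶ J + 5.289×10⁻¹⁷ J ≈ 3.964×10⁻¹⁶ J.
v_f = √(2·3.964×10⁻¹⁶/1.883×10⁻²⁸) ≈ 2.05×10⁶ m/s.

v_f ≈ 2.05×10⁶ m/s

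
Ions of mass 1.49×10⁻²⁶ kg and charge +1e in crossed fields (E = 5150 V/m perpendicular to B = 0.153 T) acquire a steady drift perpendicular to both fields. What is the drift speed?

v_d ≈ 3.37×10⁴ m/s

The steady drift has the magnetic force balancing the electric force, so v_d = E/B.
v_d = 5150/0.153 = 3.37×10⁴ m/s.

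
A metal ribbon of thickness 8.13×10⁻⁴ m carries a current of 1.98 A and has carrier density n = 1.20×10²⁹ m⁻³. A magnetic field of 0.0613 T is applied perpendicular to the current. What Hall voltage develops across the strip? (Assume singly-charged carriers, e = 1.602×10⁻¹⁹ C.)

V_H = IB/(n e t).
V_H = (1.98)(0.0613)/((1.20×10²⁹)(1.602×10⁻¹⁹)(8.13×10⁻⁴)) ≈ 7.77×10⁻⁹ V.

V_H ≈ 7.77×10⁻⁹ V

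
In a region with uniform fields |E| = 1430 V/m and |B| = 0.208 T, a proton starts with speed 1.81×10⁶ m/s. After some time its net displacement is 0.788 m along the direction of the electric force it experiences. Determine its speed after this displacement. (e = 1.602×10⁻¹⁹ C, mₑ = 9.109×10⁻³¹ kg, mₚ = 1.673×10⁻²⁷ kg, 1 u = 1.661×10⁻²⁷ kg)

v_f ≈ 1.87×10⁶ m/s

B does no work; ΔKE = |q|E d.
½mv_f² = ½mv₀² + |q|Ed = ½(1.673×10⁻²⁷)(1.81×10⁶)² + (1.602×10⁻¹⁹)(1430)(0.788) ≈ 2.740×10⁻¹⁵ J + 1.805×10⁻¹⁶ J ≈ 2.921×10⁻¹⁵ J.
v_f = √(2·2.921×10⁻¹⁵/1.673×10⁻²⁷) ≈ 1.87×10⁶ m/s.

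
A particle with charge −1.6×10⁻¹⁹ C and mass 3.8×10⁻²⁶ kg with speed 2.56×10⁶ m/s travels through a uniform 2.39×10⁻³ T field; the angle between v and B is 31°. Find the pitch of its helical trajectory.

p ≈ 1370 m

v∥ = v cosθ = 2.56×10⁶·cos31° ≈ 2.194×10⁶ m/s.
T = 2πm/(|q|B) = 2π(3.8×10⁻²⁶)/((1.6×10⁻¹⁹)(2.39×10⁻³)) ≈ 6.244×10⁻⁴ s.
pitch = v∥ T = (2.194×10⁶)(6.244×10⁻⁴) ≈ 1370 m.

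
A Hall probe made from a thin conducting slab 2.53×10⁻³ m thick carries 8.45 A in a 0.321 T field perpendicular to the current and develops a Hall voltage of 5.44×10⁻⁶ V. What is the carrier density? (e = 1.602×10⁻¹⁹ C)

From V_H = IB/(n e t), n = IB/(V_H e t).
n = (8.45)(0.321)/((5.44×10⁻⁶)(1.602×10⁻¹⁹)(2.53×10⁻³)) ≈ 1.23×10²⁷ m⁻³.

n ≈ 1.23×10²⁷ m⁻³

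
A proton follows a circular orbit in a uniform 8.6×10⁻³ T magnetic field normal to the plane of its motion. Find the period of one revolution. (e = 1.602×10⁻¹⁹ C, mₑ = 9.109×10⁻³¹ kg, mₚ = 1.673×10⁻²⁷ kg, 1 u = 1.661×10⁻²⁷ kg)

The cyclotron period depends only on m, q, B: T = 2πm/(|q|B).
T = 2π(1.673×10⁻²⁷)/((1.602×10⁻¹⁹)(8.6×10⁻³)) ≈ 7.6×10⁻⁶ s.

T ≈ 7.6×10⁻⁶ s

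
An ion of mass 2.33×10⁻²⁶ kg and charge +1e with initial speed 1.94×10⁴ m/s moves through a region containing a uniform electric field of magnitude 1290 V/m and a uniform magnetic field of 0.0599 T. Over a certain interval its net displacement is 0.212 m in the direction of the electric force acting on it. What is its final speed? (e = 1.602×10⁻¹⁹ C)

v_f ≈ 6.43×10⁴ m/s

B does no work; ΔKE = |q|E d.
½mv_f² = ½mv₀² + |q|Ed = ½(2.33×10⁻²⁶)(1.94×10⁴)² + (1.602×10⁻¹⁹)(1290)(0.212) ≈ 4.385×10⁻¹⁸ J + 4.381×10⁻¹⁷ J ≈ 4.820×10⁻¹⁷ J.
v_f = √(2·4.820×10⁻¹⁷/2.33×10⁻²⁶) ≈ 6.43×10⁴ m/s.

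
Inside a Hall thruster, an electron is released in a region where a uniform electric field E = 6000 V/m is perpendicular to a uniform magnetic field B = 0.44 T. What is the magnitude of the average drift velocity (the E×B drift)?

v_d ≈ 1.4×10⁴ m/s

The E×B drift speed is v_d = E/B.
v_d = 6000/0.44 = 1.4×10⁴ m/s.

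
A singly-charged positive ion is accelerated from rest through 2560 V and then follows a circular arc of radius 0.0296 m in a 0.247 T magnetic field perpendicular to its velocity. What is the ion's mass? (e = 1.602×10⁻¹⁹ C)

m ≈ 1.67×10⁻²⁷ kg

Combine |q|V = ½mv² and r = mv/(|q|B): eliminate v to get m = qB²r²/(2V).
m = (1.602×10⁻¹⁹)(0.247)²(0.0296)²/(2·2560) ≈ 1.67×10⁻²⁷ kg.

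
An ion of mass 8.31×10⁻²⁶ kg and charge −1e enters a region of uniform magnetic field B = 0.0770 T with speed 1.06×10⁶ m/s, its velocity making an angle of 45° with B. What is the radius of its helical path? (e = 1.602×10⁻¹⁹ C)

r ≈ 5.05 m

v⊥ = v sinθ = 1.06×10⁶·sin45° ≈ 7.495×10⁵ m/s.
r = m v⊥/(|q|B) = (8.31×10⁻²⁶)(7.495×10⁵)/((1.602×10⁻¹⁹)(0.0770)) ≈ 5.05 m.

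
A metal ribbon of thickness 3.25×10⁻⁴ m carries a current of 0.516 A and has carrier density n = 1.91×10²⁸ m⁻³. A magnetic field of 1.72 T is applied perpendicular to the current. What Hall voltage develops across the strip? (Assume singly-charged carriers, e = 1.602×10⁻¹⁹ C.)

V_H ≈ 8.92×10⁻⁷ V

V_H = IB/(n e t).
V_H = (0.516)(1.72)/((1.91×10²⁸)(1.602×10⁻¹⁹)(3.25×10⁻⁴)) ≈ 8.92×10⁻⁷ V.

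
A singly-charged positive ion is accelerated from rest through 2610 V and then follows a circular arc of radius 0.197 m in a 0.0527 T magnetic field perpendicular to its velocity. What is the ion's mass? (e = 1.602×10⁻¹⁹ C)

m ≈ 3.31×10⁻²⁷ kg

Combine |q|V = ½mv² and r = mv/(|q|B): eliminate v to get m = qB²r²/(2V).
m = (1.602×10⁻¹⁹)(0.0527)²(0.197)²/(2·2610) ≈ 3.31×10⁻²⁷ kg.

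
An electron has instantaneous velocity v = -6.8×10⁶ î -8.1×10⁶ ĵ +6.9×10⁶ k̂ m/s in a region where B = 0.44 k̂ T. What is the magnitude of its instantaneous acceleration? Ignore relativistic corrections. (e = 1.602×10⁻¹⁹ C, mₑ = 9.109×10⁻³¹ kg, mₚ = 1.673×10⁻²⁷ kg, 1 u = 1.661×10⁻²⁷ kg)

v×B = (-3.56×10⁶, 2.99×10⁶, 0) N/C.
F = q v×B = (−1.602×10⁻¹⁹ C)·(-3.56×10⁶, 2.99×10⁶, 0) = (5.71×10⁻¹³, -4.79×10⁻¹³, 0) N.
|a| = |F|/m = 7.455×10⁻¹³/9.109×10⁻³¹ ≈ 8.18×10¹⁷ m/s².

|a| ≈ 8.18×10¹⁷ m/s²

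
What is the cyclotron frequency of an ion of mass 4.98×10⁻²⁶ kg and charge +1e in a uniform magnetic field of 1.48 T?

f = |q|B/(2πm).
f = (1.602×10⁻¹⁹)(1.48)/(2π·4.98×10⁻²⁶) ≈ 7.58×10⁵ Hz.

f ≈ 7.58×10⁵ Hz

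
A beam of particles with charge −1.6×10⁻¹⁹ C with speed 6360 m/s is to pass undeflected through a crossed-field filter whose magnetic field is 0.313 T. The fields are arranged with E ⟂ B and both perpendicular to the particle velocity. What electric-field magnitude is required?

E = 1990 V/m

For straight-line motion qE = qvB, so E = vB.
E = 6360 × 0.313 = 1990 V/m.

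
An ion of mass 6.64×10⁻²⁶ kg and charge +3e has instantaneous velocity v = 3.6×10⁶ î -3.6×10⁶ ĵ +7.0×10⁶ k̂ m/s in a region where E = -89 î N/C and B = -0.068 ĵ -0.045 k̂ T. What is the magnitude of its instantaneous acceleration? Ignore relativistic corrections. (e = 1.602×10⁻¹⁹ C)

|a| ≈ 5.08×10¹² m/s²

v×B = (6.38×10⁵, 1.62×10⁵, -2.45×10⁵) N/C.
E + v×B = (6.38×10⁵, 1.62×10⁵, -2.45×10⁵) N/C.
F = q(E + v×B) = (4.806×10⁻¹⁹ C)·(6.38×10⁵, 1.62×10⁵, -2.45×10⁵) = (3.07×10⁻¹³, 7.79×10⁻¹⁴, -1.18×10⁻¹³) N.
|a| = |F|/m = 3.375×10⁻¹³/6.64×10⁻²⁶ ≈ 5.08×10¹² m/s².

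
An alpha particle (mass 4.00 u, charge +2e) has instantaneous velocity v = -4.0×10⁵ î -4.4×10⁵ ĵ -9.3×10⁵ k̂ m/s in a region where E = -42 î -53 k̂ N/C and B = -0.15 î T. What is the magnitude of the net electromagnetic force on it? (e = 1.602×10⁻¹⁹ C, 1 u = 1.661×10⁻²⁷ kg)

v×B = (0, 1.40×10⁵, -6.60×10⁴) N/C.
E + v×B = (-42.0, 1.40×10⁵, -6.61×10⁴) N/C.
F = q(E + v×B) = (3.204×10⁻¹⁹ C)·(-42.0, 1.40×10⁵, -6.61×10⁴) = (-1.35×10⁻¹⁷, 4.47×10⁻¹⁴, -2.12×10⁻¹⁴) N.
|F| = 4.95×10⁻¹⁴ N.

|F| ≈ 4.95×10⁻¹⁴ N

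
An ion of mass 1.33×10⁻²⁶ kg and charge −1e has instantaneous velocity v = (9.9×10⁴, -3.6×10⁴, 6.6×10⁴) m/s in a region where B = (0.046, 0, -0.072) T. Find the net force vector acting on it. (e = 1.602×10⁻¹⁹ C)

F ≈ (-4.15×10⁻¹⁶, -1.63×10⁻¹⁵, -2.65×10⁻¹⁶) N

v×B = (2590, 1.02×10⁴, 1660) N/C.
F = q v×B = (−1.602×10⁻¹⁹ C)·(2590, 1.02×10⁴, 1660) = (-4.15×10⁻¹⁶, -1.63×10⁻¹⁵, -2.65×10⁻¹⁶) N.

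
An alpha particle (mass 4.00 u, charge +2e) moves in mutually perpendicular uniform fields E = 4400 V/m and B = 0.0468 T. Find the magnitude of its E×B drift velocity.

In crossed fields the guiding centre drifts at v_d = |E×B|/B² = E/B, independent of charge and mass.
v_d = 4400/0.0468 = 9.40×10⁴ m/s.

v_d ≈ 9.40×10⁴ m/s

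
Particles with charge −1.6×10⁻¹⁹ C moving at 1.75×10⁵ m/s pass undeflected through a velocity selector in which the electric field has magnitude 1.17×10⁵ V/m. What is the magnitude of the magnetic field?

Balance of forces in the selector: qE = qvB ⇒ B = E/v.
B = 1.17×10⁵/1.75×10⁵ = 0.669 T.

B = 0.669 T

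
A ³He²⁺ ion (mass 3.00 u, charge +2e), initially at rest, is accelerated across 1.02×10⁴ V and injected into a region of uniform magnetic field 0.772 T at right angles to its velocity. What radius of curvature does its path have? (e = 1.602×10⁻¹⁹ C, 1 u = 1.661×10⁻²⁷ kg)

Acceleration: |q|V = ½mv² ⇒ v = √(2|q|V/m) = √(2·3.204×10⁻¹⁹·1.02×10⁴/4.983×10⁻²⁷) ≈ 1.145×10⁶ m/s.
In the field: r = mv/(|q|B) = (4.983×10⁻²⁷)(1.145×10⁶)/((3.204×10⁻¹⁹)(0.772)) ≈ 0.0231 m.

r ≈ 0.0231 m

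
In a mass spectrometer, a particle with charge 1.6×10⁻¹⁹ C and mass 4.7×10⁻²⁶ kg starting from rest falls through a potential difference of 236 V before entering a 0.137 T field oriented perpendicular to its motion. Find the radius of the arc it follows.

Acceleration: |q|V = ½mv² ⇒ v = √(2|q|V/m) = √(2·1.6×10⁻¹⁹·236/4.7×10⁻²⁶) ≈ 4.009×10⁴ m/s.
In the field: r = mv/(|q|B) = (4.7×10⁻²⁶)(4.009×10⁴)/((1.6×10⁻¹⁹)(0.137)) ≈ 0.0859 m.

r ≈ 0.0859 m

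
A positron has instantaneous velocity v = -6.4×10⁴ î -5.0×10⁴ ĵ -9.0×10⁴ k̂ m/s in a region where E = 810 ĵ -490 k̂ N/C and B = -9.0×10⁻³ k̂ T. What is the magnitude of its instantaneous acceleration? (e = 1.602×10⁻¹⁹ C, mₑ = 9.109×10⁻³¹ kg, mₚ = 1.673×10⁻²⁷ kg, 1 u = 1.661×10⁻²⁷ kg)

v×B = (450, -576, 0) N/C.
E + v×B = (450, 234, -490) N/C.
F = q(E + v×B) = (1.602×10⁻¹⁹ C)·(450, 234, -490) = (7.21×10⁻¹⁷, 3.75×10⁻¹⁷, -7.85×10⁻¹⁷) N.
|a| = |F|/m = 1.130×10⁻¹⁶/9.109×10⁻³¹ ≈ 1.24×10¹⁴ m/s².

|a| ≈ 1.24×10¹⁴ m/s²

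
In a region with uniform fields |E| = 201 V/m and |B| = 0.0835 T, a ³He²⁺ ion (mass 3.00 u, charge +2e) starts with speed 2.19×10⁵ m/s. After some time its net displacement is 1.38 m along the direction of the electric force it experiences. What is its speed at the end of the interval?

B does no work; ΔKE = |q|E d.
½mv_f² = ½mv₀² + |q|Ed = ½(4.983×10⁻²⁷)(2.19×10⁵)² + (3.204×10⁻¹⁹)(201)(1.38) ≈ 1.195×10⁻¹⁶ J + 8.887×10⁻¹⁷ J ≈ 2.084×10⁻¹⁶ J.
v_f = √(2·2.084×10⁻¹⁶/4.983×10⁻²⁷) ≈ 2.89×10⁵ m/s.

v_f ≈ 2.89×10⁵ m/s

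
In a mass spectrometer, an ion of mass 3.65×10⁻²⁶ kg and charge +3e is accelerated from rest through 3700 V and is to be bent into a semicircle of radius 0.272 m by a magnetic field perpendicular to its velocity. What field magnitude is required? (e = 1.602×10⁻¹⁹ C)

B ≈ 0.0872 T

v = √(2|q|V/m) = √(2·4.806×10⁻¹⁹·3700/3.65×10⁻²⁶) ≈ 3.121×10⁵ m/s.
B = mv/(|q|r) = (3.65×10⁻²⁶)(3.121×10⁵)/((4.806×10⁻¹⁹)(0.272)) ≈ 0.0872 T.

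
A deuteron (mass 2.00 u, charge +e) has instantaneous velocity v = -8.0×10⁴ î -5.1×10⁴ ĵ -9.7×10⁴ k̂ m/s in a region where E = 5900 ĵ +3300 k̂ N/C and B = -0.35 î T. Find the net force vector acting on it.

F ≈ (0, 6.38×10⁻¹⁵, -2.33×10⁻¹⁵) N

v×B = (0, 3.40×10⁴, -1.78×10⁴) N/C.
E + v×B = (0, 3.98×10⁴, -1.46×10⁴) N/C.
F = q(E + v×B) = (1.602×10⁻¹⁹ C)·(0, 3.98×10⁴, -1.46×10⁴) = (0, 6.38×10⁻¹⁵, -2.33×10⁻¹⁵) N.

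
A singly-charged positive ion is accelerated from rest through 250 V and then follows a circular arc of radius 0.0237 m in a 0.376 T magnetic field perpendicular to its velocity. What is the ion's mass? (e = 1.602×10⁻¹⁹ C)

Combine |q|V = ½mv² and r = mv/(|q|B): eliminate v to get m = qB²r²/(2V).
m = (1.602×10⁻¹⁹)(0.376)²(0.0237)²/(2·250) ≈ 2.54×10⁻²⁶ kg.

m ≈ 2.54×10⁻²⁶ kg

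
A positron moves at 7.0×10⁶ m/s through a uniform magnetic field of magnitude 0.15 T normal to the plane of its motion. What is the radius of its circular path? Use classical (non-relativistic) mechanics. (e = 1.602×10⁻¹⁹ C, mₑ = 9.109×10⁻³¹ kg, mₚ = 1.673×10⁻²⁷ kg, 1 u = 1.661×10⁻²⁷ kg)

The magnetic force provides the centripetal force: |q|vB = mv²/r.
r = mv/(|q|B) = (9.109×10⁻³¹)(7.0×10⁶)/((1.602×10⁻¹⁹)(0.15)) ≈ 2.7×10⁻⁴ m.

r ≈ 2.7×10⁻⁴ m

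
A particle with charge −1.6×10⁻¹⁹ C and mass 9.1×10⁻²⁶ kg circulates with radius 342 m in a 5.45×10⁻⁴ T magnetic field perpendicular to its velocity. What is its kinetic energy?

KE ≈ 3.05×10⁴ eV

v = |q|Br/m, then KE = ½mv² = (qBr)²/(2m).
v = (1.6×10⁻¹⁹)(5.45×10⁻⁴)(342)/9.1×10⁻²⁶ ≈ 3.277×10⁵ m/s.
KE = ½(9.1×10⁻²⁶)(3.277×10⁵)² ≈ 4.89×10⁻¹⁵ J = 3.05×10⁴ eV.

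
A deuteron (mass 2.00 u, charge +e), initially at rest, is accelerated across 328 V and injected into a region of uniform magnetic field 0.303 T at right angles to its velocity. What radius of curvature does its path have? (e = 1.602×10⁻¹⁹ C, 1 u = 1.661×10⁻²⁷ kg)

Acceleration: |q|V = ½mv² ⇒ v = √(2|q|V/m) = √(2·1.602×10⁻¹⁹·328/3.322×10⁻²⁷) ≈ 1.779×10⁵ m/s.
In the field: r = mv/(|q|B) = (3.322×10⁻²⁷)(1.779×10⁵)/((1.602×10⁻¹⁹)(0.303)) ≈ 0.0122 m.

r ≈ 0.0122 m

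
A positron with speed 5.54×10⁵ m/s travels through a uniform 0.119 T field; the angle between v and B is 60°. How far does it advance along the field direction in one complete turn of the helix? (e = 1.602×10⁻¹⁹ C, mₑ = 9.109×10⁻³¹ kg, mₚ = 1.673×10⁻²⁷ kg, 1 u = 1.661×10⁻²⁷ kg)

p ≈ 8.32×10⁻⁵ m

v∥ = v cosθ = 5.54×10⁵·cos60° ≈ 2.770×10⁵ m/s.
T = 2πm/(|q|B) = 2π(9.109×10⁻³¹)/((1.602×10⁻¹⁹)(0.119)) ≈ 3.002×10⁻¹⁰ s.
pitch = v∥ T = (2.770×10⁵)(3.002×10⁻¹⁰) ≈ 8.32×10⁻⁵ m.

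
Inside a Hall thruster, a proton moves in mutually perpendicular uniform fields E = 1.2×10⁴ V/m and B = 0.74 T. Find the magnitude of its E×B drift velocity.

The steady drift has the magnetic force balancing the electric force, so v_d = E/B.
v_d = 1.2×10⁴/0.74 = 1.6×10⁴ m/s.

v_d ≈ 1.6×10⁴ m/s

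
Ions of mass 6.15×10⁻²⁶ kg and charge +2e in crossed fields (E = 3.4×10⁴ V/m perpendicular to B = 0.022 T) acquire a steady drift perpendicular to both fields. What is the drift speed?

v_d ≈ 1.5×10⁶ m/s

The steady drift has the magnetic force balancing the electric force, so v_d = E/B.
v_d = 3.4×10⁴/0.022 = 1.5×10⁶ m/s.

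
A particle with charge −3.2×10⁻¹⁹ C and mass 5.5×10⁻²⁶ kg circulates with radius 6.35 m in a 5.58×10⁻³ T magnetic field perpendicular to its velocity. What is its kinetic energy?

KE ≈ 7300 eV

v = |q|Br/m, then KE = ½mv² = (qBr)²/(2m).
v = (3.2×10⁻¹⁹)(5.58×10⁻³)(6.35)/5.5×10⁻²⁶ ≈ 2.062×10⁵ m/s.
KE = ½(5.5×10⁻²⁶)(2.062×10⁵)² ≈ 1.17×10⁻¹⁵ J = 7300 eV.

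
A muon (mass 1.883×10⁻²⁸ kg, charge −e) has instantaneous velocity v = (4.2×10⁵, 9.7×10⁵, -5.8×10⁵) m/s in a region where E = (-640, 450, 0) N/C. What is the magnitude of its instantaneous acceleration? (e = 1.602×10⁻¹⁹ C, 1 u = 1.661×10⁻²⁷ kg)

|a| ≈ 6.66×10¹¹ m/s²

Only an electric field acts, so F = qE = (−1.602×10⁻¹⁹ C)·(-640, 450, 0) = (1.03×10⁻¹⁶, -7.21×10⁻¹⁷, 0) N.
|a| = |F|/m = 1.253×10⁻¹⁶/1.883×10⁻²⁸ ≈ 6.66×10¹¹ m/s².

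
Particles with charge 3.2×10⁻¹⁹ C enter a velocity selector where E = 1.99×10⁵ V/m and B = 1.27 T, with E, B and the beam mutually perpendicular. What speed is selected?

Straight-line motion ⇒ electric and magnetic forces cancel, so E = vB.
v = E/B = 1.99×10⁵/1.27 = 1.57×10⁵ m/s.

v = 1.57×10⁵ m/s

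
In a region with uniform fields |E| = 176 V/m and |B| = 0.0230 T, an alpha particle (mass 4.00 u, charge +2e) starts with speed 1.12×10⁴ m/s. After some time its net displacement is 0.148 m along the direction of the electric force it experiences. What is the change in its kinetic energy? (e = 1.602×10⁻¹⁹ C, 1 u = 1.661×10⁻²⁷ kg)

The magnetic force is always ⟂ v and does no work; only the electric force changes KE.
ΔKE = F_E · d = |q|E d = (3.204×10⁻¹⁹)(176)(0.148) ≈ 8.35×10⁻¹⁸ J.

ΔKE ≈ 8.35×10⁻¹⁸ J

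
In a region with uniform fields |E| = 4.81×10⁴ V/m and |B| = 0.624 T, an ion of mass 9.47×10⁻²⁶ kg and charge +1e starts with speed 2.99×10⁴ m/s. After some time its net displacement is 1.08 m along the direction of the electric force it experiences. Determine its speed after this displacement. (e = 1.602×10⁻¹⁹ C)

v_f ≈ 4.20×10⁵ m/s

B does no work; ΔKE = |q|E d.
½mv_f² = ½mv₀² + |q|Ed = ½(9.47×10⁻²⁶)(2.99×10⁴)² + (1.602×10⁻¹⁹)(4.81×10⁴)(1.08) ≈ 4.233×10⁻¹⁷ J + 8.322×10⁻¹⁵ J ≈ 8.364×10⁻¹⁵ J.
v_f = √(2·8.364×10⁻¹⁵/9.47×10⁻²⁶) ≈ 4.20×10⁵ m/s.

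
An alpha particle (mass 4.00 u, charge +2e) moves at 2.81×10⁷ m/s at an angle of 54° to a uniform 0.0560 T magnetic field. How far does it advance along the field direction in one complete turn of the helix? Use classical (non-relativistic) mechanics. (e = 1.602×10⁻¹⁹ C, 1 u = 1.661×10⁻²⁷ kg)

p ≈ 38.4 m

v∥ = v cosθ = 2.81×10⁷·cos54° ≈ 1.652×10⁷ m/s.
T = 2πm/(|q|B) = 2π(6.644×10⁻²⁷)/((3.204×10⁻¹⁹)(0.0560)) ≈ 2.327×10⁻⁶ s.
pitch = v∥ T = (1.652×10⁷)(2.327×10⁻⁶) ≈ 38.4 m.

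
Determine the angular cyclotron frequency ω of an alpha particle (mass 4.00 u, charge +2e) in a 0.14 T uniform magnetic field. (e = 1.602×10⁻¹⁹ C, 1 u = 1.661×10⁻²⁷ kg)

ω = |q|B/m.
ω = (3.204×10⁻¹⁹)(0.14)/6.644×10⁻²⁷ ≈ 6.8×10⁶ rad/s.

ω ≈ 6.8×10⁶ rad/s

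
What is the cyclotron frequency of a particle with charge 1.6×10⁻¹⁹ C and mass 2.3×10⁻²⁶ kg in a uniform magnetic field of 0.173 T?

f = |q|B/(2πm).
f = (1.6×10⁻¹⁹)(0.173)/(2π·2.3×10⁻²⁶) ≈ 1.92×10⁵ Hz.

f ≈ 1.92×10⁵ Hz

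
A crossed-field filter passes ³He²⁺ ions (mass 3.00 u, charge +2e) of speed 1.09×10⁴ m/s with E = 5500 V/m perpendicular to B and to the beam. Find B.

Balance of forces in the selector: qE = qvB ⇒ B = E/v.
B = 5500/1.09×10⁴ = 0.505 T.

B = 0.505 T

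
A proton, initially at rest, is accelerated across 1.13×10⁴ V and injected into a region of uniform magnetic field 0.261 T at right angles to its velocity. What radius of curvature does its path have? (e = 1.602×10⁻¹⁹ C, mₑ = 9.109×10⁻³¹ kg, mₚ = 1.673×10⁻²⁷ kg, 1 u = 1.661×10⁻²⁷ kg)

Acceleration: |q|V = ½mv² ⇒ v = √(2|q|V/m) = √(2·1.602×10⁻¹⁹·1.13×10⁴/1.673×10⁻²⁷) ≈ 1.471×10⁶ m/s.
In the field: r = mv/(|q|B) = (1.673×10⁻²⁷)(1.471×10⁶)/((1.602×10⁻¹⁹)(0.261)) ≈ 0.0589 m.

r ≈ 0.0589 m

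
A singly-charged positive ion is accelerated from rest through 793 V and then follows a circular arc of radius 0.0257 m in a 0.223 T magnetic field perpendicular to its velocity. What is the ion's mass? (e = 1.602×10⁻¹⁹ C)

Combine |q|V = ½mv² and r = mv/(|q|B): eliminate v to get m = qB²r²/(2V).
m = (1.602×10⁻¹⁹)(0.223)²(0.0257)²/(2·793) ≈ 3.32×10⁻²⁷ kg.

m ≈ 3.32×10⁻²⁷ kg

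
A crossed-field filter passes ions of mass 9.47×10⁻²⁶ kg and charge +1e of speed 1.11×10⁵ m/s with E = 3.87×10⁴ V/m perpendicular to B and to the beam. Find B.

B = 0.349 T

Balance of forces in the selector: qE = qvB ⇒ B = E/v.
B = 3.87×10⁴/1.11×10⁵ = 0.349 T.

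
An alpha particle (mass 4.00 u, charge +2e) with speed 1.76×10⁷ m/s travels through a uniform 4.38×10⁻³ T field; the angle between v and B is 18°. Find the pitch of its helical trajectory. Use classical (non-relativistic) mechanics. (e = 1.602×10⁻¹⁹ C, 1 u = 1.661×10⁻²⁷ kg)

p ≈ 498 m

v∥ = v cosθ = 1.76×10⁷·cos18° ≈ 1.674×10⁷ m/s.
T = 2πm/(|q|B) = 2π(6.644×10⁻²⁷)/((3.204×10⁻¹⁹)(4.38×10⁻³)) ≈ 2.975×10⁻⁵ s.
pitch = v∥ T = (1.674×10⁷)(2.975×10⁻⁵) ≈ 498 m.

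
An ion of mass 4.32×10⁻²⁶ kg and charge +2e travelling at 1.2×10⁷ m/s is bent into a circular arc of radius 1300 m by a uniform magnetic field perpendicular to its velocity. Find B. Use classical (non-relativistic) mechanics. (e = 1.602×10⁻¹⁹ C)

From |q|vB = mv²/r, B = mv/(|q|r).
B = (4.32×10⁻²⁶)(1.2×10⁷)/((3.204×10⁻¹⁹)(1300)) ≈ 1.2×10⁻³ T.

B ≈ 1.2×10⁻³ T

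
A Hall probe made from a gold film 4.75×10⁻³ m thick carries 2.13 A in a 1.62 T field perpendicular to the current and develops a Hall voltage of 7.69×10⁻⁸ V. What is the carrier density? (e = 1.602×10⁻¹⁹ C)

n ≈ 5.90×10²⁸ m⁻³

From V_H = IB/(n e t), n = IB/(V_H e t).
n = (2.13)(1.62)/((7.69×10⁻⁸)(1.602×10⁻¹⁹)(4.75×10⁻³)) ≈ 5.90×10²⁸ m⁻³.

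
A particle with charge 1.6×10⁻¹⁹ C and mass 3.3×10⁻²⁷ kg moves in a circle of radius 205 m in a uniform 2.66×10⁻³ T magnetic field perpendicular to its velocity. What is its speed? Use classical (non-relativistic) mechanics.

From |q|vB = mv²/r, v = |q|Br/m.
v = (1.6×10⁻¹⁹)(2.66×10⁻³)(205)/3.3×10⁻²⁷ ≈ 2.64×10⁷ m/s.

v ≈ 2.64×10⁷ m/s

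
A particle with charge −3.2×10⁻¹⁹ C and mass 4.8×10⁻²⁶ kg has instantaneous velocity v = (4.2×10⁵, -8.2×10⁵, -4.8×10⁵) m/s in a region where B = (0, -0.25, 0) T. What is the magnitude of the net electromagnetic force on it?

v×B = (-1.20×10⁵, 0, -1.05×10⁵) N/C.
F = q v×B = (−3.2×10⁻¹⁹ C)·(-1.20×10⁵, 0, -1.05×10⁵) = (3.84×10⁻¹⁴, 0, 3.36×10⁻¹⁴) N.
|F| = 5.10×10⁻¹⁴ N.

|F| ≈ 5.10×10⁻¹⁴ N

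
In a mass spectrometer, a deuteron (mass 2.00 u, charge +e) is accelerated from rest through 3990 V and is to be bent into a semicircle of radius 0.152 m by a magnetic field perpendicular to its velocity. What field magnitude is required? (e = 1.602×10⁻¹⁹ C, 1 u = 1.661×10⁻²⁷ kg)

v = √(2|q|V/m) = √(2·1.602×10⁻¹⁹·3990/3.322×10⁻²⁷) ≈ 6.203×10⁵ m/s.
B = mv/(|q|r) = (3.322×10⁻²⁷)(6.203×10⁵)/((1.602×10⁻¹⁹)(0.152)) ≈ 0.0846 T.

B ≈ 0.0846 T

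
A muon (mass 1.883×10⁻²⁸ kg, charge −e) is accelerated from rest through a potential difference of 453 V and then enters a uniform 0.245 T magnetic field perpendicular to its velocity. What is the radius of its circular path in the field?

r ≈ 4.21×10⁻³ m

Acceleration: |q|V = ½mv² ⇒ v = √(2|q|V/m) = √(2·1.602×10⁻¹⁹·453/1.883×10⁻²⁸) ≈ 8.780×10⁵ m/s.
In the field: r = mv/(|q|B) = (1.883×10⁻²⁸)(8.780×10⁵)/((1.602×10⁻¹⁹)(0.245)) ≈ 4.21×10⁻³ m.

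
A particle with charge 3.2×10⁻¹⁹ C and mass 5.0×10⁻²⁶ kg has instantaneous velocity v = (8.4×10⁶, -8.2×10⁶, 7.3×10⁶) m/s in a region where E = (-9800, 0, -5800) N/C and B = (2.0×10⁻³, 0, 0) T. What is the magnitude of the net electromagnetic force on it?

|F| ≈ 6.57×10⁻¹⁵ N

v×B = (0, 1.46×10⁴, 1.64×10⁴) N/C.
E + v×B = (-9800, 1.46×10⁴, 1.06×10⁴) N/C.
F = q(E + v×B) = (3.2×10⁻¹⁹ C)·(-9800, 1.46×10⁴, 1.06×10⁴) = (-3.14×10⁻¹⁵, 4.67×10⁻¹⁵, 3.39×10⁻¹⁵) N.
|F| = 6.57×10⁻¹⁵ N.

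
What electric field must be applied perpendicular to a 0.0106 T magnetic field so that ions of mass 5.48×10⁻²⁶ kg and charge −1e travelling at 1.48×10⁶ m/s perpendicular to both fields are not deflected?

For straight-line motion qE = qvB, so E = vB.
E = 1.48×10⁶ × 0.0106 = 1.57×10⁴ V/m.

E = 1.57×10⁴ V/m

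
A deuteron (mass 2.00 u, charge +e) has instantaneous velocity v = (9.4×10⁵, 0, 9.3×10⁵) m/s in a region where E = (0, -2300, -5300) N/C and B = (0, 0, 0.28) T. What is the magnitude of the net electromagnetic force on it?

|F| ≈ 4.25×10⁻¹⁴ N

v×B = (0, -2.63×10⁵, 0) N/C.
E + v×B = (0, -2.66×10⁵, -5300) N/C.
F = q(E + v×B) = (1.602×10⁻¹⁹ C)·(0, -2.66×10⁵, -5300) = (0, -4.25×10⁻¹⁴, -8.49×10⁻¹⁶) N.
|F| = 4.25×10⁻¹⁴ N.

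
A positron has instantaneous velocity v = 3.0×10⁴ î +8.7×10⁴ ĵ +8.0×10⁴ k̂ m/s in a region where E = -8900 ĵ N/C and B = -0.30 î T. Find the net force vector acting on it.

F ≈ (0, -5.27×10⁻¹⁵, 4.18×10⁻¹⁵) N

v×B = (0, -2.40×10⁴, 2.61×10⁴) N/C.
E + v×B = (0, -3.29×10⁴, 2.61×10⁴) N/C.
F = q(E + v×B) = (1.602×10⁻¹⁹ C)·(0, -3.29×10⁴, 2.61×10⁴) = (0, -5.27×10⁻¹⁵, 4.18×10⁻¹⁵) N.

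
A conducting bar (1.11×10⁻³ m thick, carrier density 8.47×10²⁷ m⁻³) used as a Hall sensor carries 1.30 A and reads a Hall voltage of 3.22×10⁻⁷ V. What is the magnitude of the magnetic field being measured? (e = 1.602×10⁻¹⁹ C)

B ≈ 0.373 T

From V_H = IB/(n e t), B = V_H n e t / I.
B = (3.22×10⁻⁷)(8.47×10²⁷)(1.602×10⁻¹⁹)(1.11×10⁻³)/1.30 ≈ 0.373 T.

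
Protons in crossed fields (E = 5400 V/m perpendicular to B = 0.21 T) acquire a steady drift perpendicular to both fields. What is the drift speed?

v_d ≈ 2.6×10⁴ m/s

In crossed fields the guiding centre drifts at v_d = |E×B|/B² = E/B, independent of charge and mass.
v_d = 5400/0.21 = 2.6×10⁴ m/s.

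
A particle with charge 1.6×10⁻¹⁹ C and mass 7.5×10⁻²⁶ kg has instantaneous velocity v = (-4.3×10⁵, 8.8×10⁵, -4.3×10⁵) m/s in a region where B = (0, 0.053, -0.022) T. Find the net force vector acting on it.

F ≈ (5.49×10⁻¹⁶, -1.51×10⁻¹⁵, -3.65×10⁻¹⁵) N

v×B = (3430, -9460, -2.28×10⁴) N/C.
F = q v×B = (1.6×10⁻¹⁹ C)·(3430, -9460, -2.28×10⁴) = (5.49×10⁻¹⁶, -1.51×10⁻¹⁵, -3.65×10⁻¹⁵) N.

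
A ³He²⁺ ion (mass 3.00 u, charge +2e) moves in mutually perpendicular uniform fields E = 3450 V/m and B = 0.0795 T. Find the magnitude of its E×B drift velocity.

The steady drift has the magnetic force balancing the electric force, so v_d = E/B.
v_d = 3450/0.0795 = 4.34×10⁴ m/s.

v_d ≈ 4.34×10⁴ m/s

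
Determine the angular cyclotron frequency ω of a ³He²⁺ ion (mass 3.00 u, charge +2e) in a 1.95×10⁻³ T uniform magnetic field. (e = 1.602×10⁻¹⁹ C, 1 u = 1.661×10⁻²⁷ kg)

ω = |q|B/m.
ω = (3.204×10⁻¹⁹)(1.95×10⁻³)/4.983×10⁻²⁷ ≈ 1.25×10⁵ rad/s.

ω ≈ 1.25×10⁵ rad/s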